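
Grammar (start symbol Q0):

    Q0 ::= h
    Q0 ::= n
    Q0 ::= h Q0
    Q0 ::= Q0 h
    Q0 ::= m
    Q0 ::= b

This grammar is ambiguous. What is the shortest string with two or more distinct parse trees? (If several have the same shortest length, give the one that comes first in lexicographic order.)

h h

length 1: no string has ≥2 trees
length 2: h h has 2 parse trees

Two derivations of h h:
  Q0 ⇒ h Q0 ⇒ h h
  Q0 ⇒ Q0 h ⇒ h h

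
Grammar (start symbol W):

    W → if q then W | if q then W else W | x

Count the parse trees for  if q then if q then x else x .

2

Parse trees for if q then if q then x else x:
  [W if q then [W if q then [W x] else [W x]]]
  [W if q then [W if q then [W x]] else [W x]]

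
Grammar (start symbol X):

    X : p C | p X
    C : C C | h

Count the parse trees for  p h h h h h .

14

Parse trees for p h h h h h (showing first 6 of 14):
  [X p [C [C h] [C [C h] [C [C h] [C [C h] [C h]]]]]]
  [X p [C [C h] [C [C h] [C [C [C h] [C h]] [C h]]]]]
  [X p [C [C h] [C [C [C h] [C h]] [C [C h] [C h]]]]]
  [X p [C [C h] [C [C [C h] [C [C h] [C h]]] [C h]]]]
  [X p [C [C h] [C [C [C [C h] [C h]] [C h]] [C h]]]]
  [X p [C [C [C h] [C h]] [C [C h] [C [C h] [C h]]]]]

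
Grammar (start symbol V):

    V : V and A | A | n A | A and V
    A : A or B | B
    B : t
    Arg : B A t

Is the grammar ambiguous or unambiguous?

Ambiguous

Witness: t and t

Derivation 1: V ⇒ V and A ⇒ A and A ⇒ B and A ⇒ t and A ⇒ t and B ⇒ t and t
Derivation 2: V ⇒ A and V ⇒ B and V ⇒ t and V ⇒ t and A ⇒ t and B ⇒ t and t

Two distinct leftmost derivations for the same string.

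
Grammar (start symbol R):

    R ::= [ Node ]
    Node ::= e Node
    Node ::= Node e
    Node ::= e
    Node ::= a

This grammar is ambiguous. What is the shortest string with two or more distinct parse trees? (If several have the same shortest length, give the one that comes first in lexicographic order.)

[ e e ]

length 3: no string has ≥2 trees
length 4: [ e e ] has 2 parse trees

Two derivations of [ e e ]:
  R ⇒ [ Node ] ⇒ [ e Node ] ⇒ [ e e ]
  R ⇒ [ Node ] ⇒ [ Node e ] ⇒ [ e e ]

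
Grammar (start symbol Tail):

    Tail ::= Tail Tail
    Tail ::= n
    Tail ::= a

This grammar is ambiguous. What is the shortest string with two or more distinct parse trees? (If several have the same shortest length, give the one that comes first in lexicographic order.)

length 1: no string has ≥2 trees
length 2: no string has ≥2 trees
length 3: a a a has 2 parse trees

Two derivations of a a a:
  Tail ⇒ Tail Tail ⇒ Tail Tail Tail ⇒ a Tail Tail ⇒ a a Tail ⇒ a a a
  Tail ⇒ Tail Tail ⇒ a Tail ⇒ a Tail Tail ⇒ a a Tail ⇒ a a a

a a a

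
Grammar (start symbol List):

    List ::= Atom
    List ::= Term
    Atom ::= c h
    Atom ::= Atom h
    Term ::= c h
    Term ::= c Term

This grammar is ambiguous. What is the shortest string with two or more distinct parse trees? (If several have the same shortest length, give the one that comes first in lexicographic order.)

c h

length 2: c h has 2 parse trees

Two derivations of c h:
  List ⇒ Atom ⇒ c h
  List ⇒ Term ⇒ c h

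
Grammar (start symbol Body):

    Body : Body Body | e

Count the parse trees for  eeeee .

14

Parse trees for eeeee (showing first 6 of 14):
  [Body [Body e] [Body [Body e] [Body [Body e] [Body [Body e] [Body e]]]]]
  [Body [Body e] [Body [Body e] [Body [Body [Body e] [Body e]] [Body e]]]]
  [Body [Body e] [Body [Body [Body e] [Body e]] [Body [Body e] [Body e]]]]
  [Body [Body e] [Body [Body [Body e] [Body [Body e] [Body e]]] [Body e]]]
  [Body [Body e] [Body [Body [Body [Body e] [Body e]] [Body e]] [Body e]]]
  [Body [Body [Body e] [Body e]] [Body [Body e] [Body [Body e] [Body e]]]]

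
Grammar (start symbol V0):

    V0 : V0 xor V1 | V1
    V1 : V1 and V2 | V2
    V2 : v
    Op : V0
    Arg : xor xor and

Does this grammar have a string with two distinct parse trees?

(Op, Arg are unreachable from V0, so their rules don't affect L(V0).) This is a standard precedence ladder (V0 over V1 over V2), with each level left-recursive on its own operator ('xor' at V0, 'and' at V1). That structure is LR(1), hence unambiguous.

Unambiguous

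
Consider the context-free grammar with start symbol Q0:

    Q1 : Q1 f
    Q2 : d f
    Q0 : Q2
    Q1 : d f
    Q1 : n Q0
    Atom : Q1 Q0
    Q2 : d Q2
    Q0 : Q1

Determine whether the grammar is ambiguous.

Witness: d f

Derivation 1: Q0 ⇒ Q2 ⇒ d f
Derivation 2: Q0 ⇒ Q1 ⇒ d f

Two distinct leftmost derivations for the same string.

Ambiguous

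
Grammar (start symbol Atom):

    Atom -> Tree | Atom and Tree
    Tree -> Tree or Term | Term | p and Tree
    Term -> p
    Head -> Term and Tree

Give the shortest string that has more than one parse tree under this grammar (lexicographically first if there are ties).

length 1: no string has ≥2 trees
length 3: p and p has 2 parse trees

Two derivations of p and p:
  Atom ⇒ Tree ⇒ p and Tree ⇒ p and Term ⇒ p and p
  Atom ⇒ Atom and Tree ⇒ Tree and Tree ⇒ Term and Tree ⇒ p and Tree ⇒ p and Term ⇒ p and p

p and p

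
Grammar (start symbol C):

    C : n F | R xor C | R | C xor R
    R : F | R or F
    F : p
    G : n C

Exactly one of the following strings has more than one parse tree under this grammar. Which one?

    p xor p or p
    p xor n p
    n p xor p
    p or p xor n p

p xor p or p

p xor p or p: 2 trees
p xor n p: 1 tree
n p xor p: 1 tree
p or p xor n p: 1 tree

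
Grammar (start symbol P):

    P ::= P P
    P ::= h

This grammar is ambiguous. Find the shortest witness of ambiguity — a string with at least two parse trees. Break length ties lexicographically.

length 1: no string has ≥2 trees
length 2: no string has ≥2 trees
length 3: h h h has 2 parse trees

Two derivations of h h h:
  P ⇒ P P ⇒ P P P ⇒ h P P ⇒ h h P ⇒ h h h
  P ⇒ P P ⇒ h P ⇒ h P P ⇒ h h P ⇒ h h h

h h h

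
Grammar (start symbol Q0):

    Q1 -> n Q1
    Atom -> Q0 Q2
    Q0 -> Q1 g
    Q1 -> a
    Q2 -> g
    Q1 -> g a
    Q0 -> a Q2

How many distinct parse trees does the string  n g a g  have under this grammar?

1

Parse trees for n g a g:
  [Q0 [Q1 n [Q1 g a]] g]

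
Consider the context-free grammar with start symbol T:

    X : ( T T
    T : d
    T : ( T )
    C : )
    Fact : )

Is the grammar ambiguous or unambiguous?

Only T is reachable from T; ignoring the rest: L(T) is { openⁿ atom closeⁿ : n ≥ 0 }. The bracket depth fixes n, and the derivation is forced at every step.

Unambiguous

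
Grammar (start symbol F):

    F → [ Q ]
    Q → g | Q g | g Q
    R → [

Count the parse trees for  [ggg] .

4

Parse trees for [ggg]:
  [F [ [Q [Q [Q g] g] g] ]]
  [F [ [Q [Q g [Q g]] g] ]]
  [F [ [Q g [Q [Q g] g]] ]]
  [F [ [Q g [Q g [Q g]]] ]]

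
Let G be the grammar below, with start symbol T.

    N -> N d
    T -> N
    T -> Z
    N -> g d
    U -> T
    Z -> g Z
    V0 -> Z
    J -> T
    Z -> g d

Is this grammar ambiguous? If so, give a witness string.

Witness: g d

Derivation 1: T ⇒ N ⇒ g d
Derivation 2: T ⇒ Z ⇒ g d

Two distinct leftmost derivations for the same string.

Ambiguous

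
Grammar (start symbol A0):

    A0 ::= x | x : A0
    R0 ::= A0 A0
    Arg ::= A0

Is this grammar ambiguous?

(R0, Arg are unreachable from A0, so their rules don't affect L(A0).) Right-recursive list with a separator: after each atom, whether the separator follows determines the rule. One parse per string.

Unambiguous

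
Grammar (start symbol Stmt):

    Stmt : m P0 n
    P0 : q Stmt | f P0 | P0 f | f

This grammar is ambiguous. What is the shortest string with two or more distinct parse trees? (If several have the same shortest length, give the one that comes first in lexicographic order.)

length 3: no string has ≥2 trees
length 4: m f f n has 2 parse trees

Two derivations of m f f n:
  Stmt ⇒ m P0 n ⇒ m f P0 n ⇒ m f f n
  Stmt ⇒ m P0 n ⇒ m P0 f n ⇒ m f f n

m f f n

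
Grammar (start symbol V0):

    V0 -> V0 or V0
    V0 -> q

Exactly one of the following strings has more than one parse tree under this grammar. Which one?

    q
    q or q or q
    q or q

q: 1 tree
q or q or q: 2 trees
q or q: 1 tree

q or q or q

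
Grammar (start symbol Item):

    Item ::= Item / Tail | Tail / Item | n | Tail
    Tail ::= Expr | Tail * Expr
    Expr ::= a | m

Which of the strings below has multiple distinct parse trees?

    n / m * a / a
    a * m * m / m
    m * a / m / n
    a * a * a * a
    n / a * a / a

n / m * a / a: 1 tree
a * m * m / m: 2 trees
m * a / m / n: 1 tree
a * a * a * a: 1 tree
n / a * a / a: 1 tree

a * m * m / m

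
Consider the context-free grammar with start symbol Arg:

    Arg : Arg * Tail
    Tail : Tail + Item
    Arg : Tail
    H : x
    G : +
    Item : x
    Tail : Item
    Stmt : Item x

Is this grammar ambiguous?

(Stmt, G, H are unreachable from Arg, so their rules don't affect L(Arg).) The grammar is stratified — Arg handles '*' (left-recursive), Tail handles '+', Item atoms. Each operator has a fixed associativity and precedence level, so every string has one parse.

Unambiguous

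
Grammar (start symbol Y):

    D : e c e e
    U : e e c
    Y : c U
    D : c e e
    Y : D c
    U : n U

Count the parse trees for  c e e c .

Parse trees for c e e c:
  [Y c [U e e c]]
  [Y [D c e e] c]

2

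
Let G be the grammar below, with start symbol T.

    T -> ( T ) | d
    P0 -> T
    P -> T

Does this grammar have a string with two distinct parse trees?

Unambiguous

(P0, P are unreachable from T, so their rules don't affect L(T).) Each string is a nest of matched brackets around a single atom. An opening bracket forces the recursive rule; an atom forces the base rule.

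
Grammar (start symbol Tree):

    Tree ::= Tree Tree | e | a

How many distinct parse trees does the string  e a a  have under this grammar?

2

Parse trees for e a a:
  [Tree [Tree e] [Tree [Tree a] [Tree a]]]
  [Tree [Tree [Tree e] [Tree a]] [Tree a]]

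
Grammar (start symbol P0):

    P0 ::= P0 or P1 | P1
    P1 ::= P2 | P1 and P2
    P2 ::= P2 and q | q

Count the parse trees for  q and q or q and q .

Parse trees for q and q or q and q:
  [P0 [P0 [P1 [P2 [P2 q] and q]]] or [P1 [P2 [P2 q] and q]]]
  [P0 [P0 [P1 [P2 [P2 q] and q]]] or [P1 [P1 [P2 q]] and [P2 q]]]
  [P0 [P0 [P1 [P1 [P2 q]] and [P2 q]]] or [P1 [P2 [P2 q] and q]]]
  [P0 [P0 [P1 [P1 [P2 q]] and [P2 q]]] or [P1 [P1 [P2 q]] and [P2 q]]]

4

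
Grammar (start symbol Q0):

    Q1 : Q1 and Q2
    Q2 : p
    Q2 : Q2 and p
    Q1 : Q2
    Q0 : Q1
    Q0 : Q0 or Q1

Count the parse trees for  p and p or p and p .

4

Parse trees for p and p or p and p:
  [Q0 [Q0 [Q1 [Q1 [Q2 p]] and [Q2 p]]] or [Q1 [Q1 [Q2 p]] and [Q2 p]]]
  [Q0 [Q0 [Q1 [Q1 [Q2 p]] and [Q2 p]]] or [Q1 [Q2 [Q2 p] and p]]]
  [Q0 [Q0 [Q1 [Q2 [Q2 p] and p]]] or [Q1 [Q1 [Q2 p]] and [Q2 p]]]
  [Q0 [Q0 [Q1 [Q2 [Q2 p] and p]]] or [Q1 [Q2 [Q2 p] and p]]]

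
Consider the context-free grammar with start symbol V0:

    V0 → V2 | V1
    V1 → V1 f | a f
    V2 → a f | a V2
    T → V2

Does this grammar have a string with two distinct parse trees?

Ambiguous

Witness: a f

Derivation 1: V0 ⇒ V2 ⇒ a f
Derivation 2: V0 ⇒ V1 ⇒ a f

Two distinct leftmost derivations for the same string.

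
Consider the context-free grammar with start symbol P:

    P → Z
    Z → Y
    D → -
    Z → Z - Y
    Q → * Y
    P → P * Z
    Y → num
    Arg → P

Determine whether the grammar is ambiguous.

Unambiguous

Only P, Z, Y are reachable from P; ignoring the rest: This is a standard precedence ladder (P over Z over Y), with each level left-recursive on its own operator ('*' at P, '-' at Z). That structure is LR(1), hence unambiguous.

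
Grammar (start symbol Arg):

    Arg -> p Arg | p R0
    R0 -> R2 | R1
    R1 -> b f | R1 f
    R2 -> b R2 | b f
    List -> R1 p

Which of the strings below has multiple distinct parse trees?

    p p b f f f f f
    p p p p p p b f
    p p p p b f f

p p b f f f f f: 1 tree
p p p p p p b f: 2 trees
p p p p b f f: 1 tree

p p p p p p b f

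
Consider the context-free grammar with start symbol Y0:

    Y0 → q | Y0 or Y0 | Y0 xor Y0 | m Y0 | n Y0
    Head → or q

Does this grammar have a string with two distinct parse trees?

Ambiguous

Witness: m q or q

Derivation 1: Y0 ⇒ Y0 or Y0 ⇒ m Y0 or Y0 ⇒ m q or Y0 ⇒ m q or q
Derivation 2: Y0 ⇒ m Y0 ⇒ m Y0 or Y0 ⇒ m q or Y0 ⇒ m q or q

Two distinct leftmost derivations for the same string.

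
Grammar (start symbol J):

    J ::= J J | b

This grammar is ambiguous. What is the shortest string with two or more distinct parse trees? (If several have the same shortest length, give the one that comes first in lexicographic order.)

b b b

length 1: no string has ≥2 trees
length 2: no string has ≥2 trees
length 3: b b b has 2 parse trees

Two derivations of b b b:
  J ⇒ J J ⇒ J J J ⇒ b J J ⇒ b b J ⇒ b b b
  J ⇒ J J ⇒ b J ⇒ b J J ⇒ b b J ⇒ b b b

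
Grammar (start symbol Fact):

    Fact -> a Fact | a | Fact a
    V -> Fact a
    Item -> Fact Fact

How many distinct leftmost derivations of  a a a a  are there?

8

Parse trees for a a a a:
  [Fact a [Fact a [Fact a [Fact a]]]]
  [Fact a [Fact a [Fact [Fact a] a]]]
  [Fact a [Fact [Fact a [Fact a]] a]]
  [Fact a [Fact [Fact [Fact a] a] a]]
  [Fact [Fact a [Fact a [Fact a]]] a]
  [Fact [Fact a [Fact [Fact a] a]] a]
  [Fact [Fact [Fact a [Fact a]] a] a]
  [Fact [Fact [Fact [Fact a] a] a] a]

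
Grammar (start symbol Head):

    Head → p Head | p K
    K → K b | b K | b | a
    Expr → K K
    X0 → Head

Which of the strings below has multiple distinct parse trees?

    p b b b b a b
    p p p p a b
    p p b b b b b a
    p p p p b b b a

p b b b b a b: 5 trees
p p p p a b: 1 tree
p p b b b b b a: 1 tree
p p p p b b b a: 1 tree

p b b b b a b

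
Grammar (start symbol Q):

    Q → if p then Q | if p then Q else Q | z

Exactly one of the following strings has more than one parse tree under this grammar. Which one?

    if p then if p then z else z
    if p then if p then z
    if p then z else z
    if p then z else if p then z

if p then if p then z else z

if p then if p then z else z: 2 trees
if p then if p then z: 1 tree
if p then z else z: 1 tree
if p then z else if p then z: 1 tree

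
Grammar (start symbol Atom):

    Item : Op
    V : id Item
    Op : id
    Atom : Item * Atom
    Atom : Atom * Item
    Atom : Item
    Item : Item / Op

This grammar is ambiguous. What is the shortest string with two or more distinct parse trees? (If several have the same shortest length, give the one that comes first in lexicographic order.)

length 1: no string has ≥2 trees
length 3: id * id has 2 parse trees

Two derivations of id * id:
  Atom ⇒ Item * Atom ⇒ Op * Atom ⇒ id * Atom ⇒ id * Item ⇒ id * Op ⇒ id * id
  Atom ⇒ Atom * Item ⇒ Item * Item ⇒ Op * Item ⇒ id * Item ⇒ id * Op ⇒ id * id

id * id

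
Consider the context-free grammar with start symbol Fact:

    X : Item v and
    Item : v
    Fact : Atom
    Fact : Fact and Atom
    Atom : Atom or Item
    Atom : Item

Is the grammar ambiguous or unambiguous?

(X is unreachable from Fact, so its rules don't affect L(Fact).) This is a standard precedence ladder (Fact over Atom over Item), with each level left-recursive on its own operator ('and' at Fact, 'or' at Atom). That structure is LR(1), hence unambiguous.

Unambiguous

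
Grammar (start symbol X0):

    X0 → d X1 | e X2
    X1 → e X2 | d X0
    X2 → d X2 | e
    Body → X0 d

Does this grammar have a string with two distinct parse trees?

Unambiguous

Only X0, X1, X2 are reachable from X0; ignoring the rest: The reachable rules are right-linear with at most one rule per (nonterminal, next-terminal) pair. Each input token forces the next rule, so parsing is deterministic.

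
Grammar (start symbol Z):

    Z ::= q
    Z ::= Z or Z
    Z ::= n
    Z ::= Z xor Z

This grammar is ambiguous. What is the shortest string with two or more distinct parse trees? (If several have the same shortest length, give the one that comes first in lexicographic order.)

length 1: no string has ≥2 trees
length 3: no string has ≥2 trees
length 5: n or n or n has 2 parse trees

Two derivations of n or n or n:
  Z ⇒ Z or Z ⇒ Z or Z or Z ⇒ n or Z or Z ⇒ n or n or Z ⇒ n or n or n
  Z ⇒ Z or Z ⇒ n or Z ⇒ n or Z or Z ⇒ n or n or Z ⇒ n or n or n

n or n or n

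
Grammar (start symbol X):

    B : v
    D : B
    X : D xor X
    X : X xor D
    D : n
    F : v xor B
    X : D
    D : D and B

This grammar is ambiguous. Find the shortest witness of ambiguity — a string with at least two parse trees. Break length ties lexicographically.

n xor n

length 1: no string has ≥2 trees
length 3: n xor n has 2 parse trees

Two derivations of n xor n:
  X ⇒ D xor X ⇒ n xor X ⇒ n xor D ⇒ n xor n
  X ⇒ X xor D ⇒ D xor D ⇒ n xor D ⇒ n xor n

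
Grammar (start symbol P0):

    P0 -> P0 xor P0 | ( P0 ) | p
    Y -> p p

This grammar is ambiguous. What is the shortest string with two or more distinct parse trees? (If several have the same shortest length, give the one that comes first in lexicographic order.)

p xor p xor p

length 1: no string has ≥2 trees
length 3: no string has ≥2 trees
length 5: p xor p xor p has 2 parse trees

Two derivations of p xor p xor p:
  P0 ⇒ P0 xor P0 ⇒ P0 xor P0 xor P0 ⇒ p xor P0 xor P0 ⇒ p xor p xor P0 ⇒ p xor p xor p
  P0 ⇒ P0 xor P0 ⇒ p xor P0 ⇒ p xor P0 xor P0 ⇒ p xor p xor P0 ⇒ p xor p xor p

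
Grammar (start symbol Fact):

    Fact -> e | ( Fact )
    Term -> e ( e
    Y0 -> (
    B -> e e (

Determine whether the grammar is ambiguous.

Only Fact is reachable from Fact; ignoring the rest: L(Fact) is { openⁿ atom closeⁿ : n ≥ 0 }. The bracket depth fixes n, and the derivation is forced at every step.

Unambiguous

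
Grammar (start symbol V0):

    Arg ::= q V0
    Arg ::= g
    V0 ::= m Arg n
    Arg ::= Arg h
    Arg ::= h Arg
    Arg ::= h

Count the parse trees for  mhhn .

2

Parse trees for mhhn:
  [V0 m [Arg [Arg h] h] n]
  [V0 m [Arg h [Arg h]] n]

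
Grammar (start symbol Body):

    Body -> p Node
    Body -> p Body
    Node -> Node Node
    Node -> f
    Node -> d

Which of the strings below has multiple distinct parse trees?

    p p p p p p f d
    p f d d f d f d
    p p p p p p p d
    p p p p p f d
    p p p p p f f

p p p p p p f d: 1 tree
p f d d f d f d: 132 trees
p p p p p p p d: 1 tree
p p p p p f d: 1 tree
p p p p p f f: 1 tree

p f d d f d f d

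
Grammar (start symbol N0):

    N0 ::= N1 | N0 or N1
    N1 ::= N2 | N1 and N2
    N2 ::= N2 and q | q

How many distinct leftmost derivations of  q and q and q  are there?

Parse trees for q and q and q:
  [N0 [N1 [N2 [N2 [N2 q] and q] and q]]]
  [N0 [N1 [N1 [N2 q]] and [N2 [N2 q] and q]]]
  [N0 [N1 [N1 [N2 [N2 q] and q]] and [N2 q]]]
  [N0 [N1 [N1 [N1 [N2 q]] and [N2 q]] and [N2 q]]]

4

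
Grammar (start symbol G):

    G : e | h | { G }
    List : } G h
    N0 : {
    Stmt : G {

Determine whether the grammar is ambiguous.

Only G is reachable from G; ignoring the rest: Each string is a nest of matched brackets around a single atom. An opening bracket forces the recursive rule; an atom forces the base rule.

Unambiguous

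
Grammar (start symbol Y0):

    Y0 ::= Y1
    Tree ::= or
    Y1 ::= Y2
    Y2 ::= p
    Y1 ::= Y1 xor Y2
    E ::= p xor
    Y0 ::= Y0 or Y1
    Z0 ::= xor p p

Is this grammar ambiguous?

(Z0, Tree, E are unreachable from Y0, so their rules don't affect L(Y0).) The grammar is stratified — Y0 handles 'or' (left-recursive), Y1 handles 'xor', Y2 atoms. Each operator has a fixed associativity and precedence level, so every string has one parse.

Unambiguous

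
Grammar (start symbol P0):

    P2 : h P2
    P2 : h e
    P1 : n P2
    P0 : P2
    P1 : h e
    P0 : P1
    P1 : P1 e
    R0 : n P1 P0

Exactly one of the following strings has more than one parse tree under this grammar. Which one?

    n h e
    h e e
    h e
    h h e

n h e: 1 tree
h e e: 1 tree
h e: 2 trees
h h e: 1 tree

h e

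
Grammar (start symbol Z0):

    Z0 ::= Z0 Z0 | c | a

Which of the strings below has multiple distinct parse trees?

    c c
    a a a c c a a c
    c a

a a a c c a a c

c c: 1 tree
a a a c c a a c: 429 trees
c a: 1 tree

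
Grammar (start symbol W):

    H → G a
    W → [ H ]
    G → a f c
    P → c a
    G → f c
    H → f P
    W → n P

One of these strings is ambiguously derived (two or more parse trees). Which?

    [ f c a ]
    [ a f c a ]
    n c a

[ f c a ]: 2 trees
[ a f c a ]: 1 tree
n c a: 1 tree

[ f c a ]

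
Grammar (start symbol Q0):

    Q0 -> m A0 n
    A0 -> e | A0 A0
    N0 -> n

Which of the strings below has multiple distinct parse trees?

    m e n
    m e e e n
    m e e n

m e e e n

m e n: 1 tree
m e e e n: 2 trees
m e e n: 1 tree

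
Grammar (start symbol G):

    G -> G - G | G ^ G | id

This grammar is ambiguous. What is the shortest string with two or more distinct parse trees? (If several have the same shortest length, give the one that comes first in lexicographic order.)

length 1: no string has ≥2 trees
length 3: no string has ≥2 trees
length 5: id - id - id has 2 parse trees

Two derivations of id - id - id:
  G ⇒ G - G ⇒ G - G - G ⇒ id - G - G ⇒ id - id - G ⇒ id - id - id
  G ⇒ G - G ⇒ id - G ⇒ id - G - G ⇒ id - id - G ⇒ id - id - id

id - id - id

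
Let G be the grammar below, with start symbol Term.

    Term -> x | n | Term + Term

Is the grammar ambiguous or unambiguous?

Witness: n + n + n

Derivation 1: Term ⇒ Term + Term ⇒ n + Term ⇒ n + Term + Term ⇒ n + n + Term ⇒ n + n + n
Derivation 2: Term ⇒ Term + Term ⇒ Term + Term + Term ⇒ n + Term + Term ⇒ n + n + Term ⇒ n + n + n

Two distinct leftmost derivations for the same string.

Ambiguous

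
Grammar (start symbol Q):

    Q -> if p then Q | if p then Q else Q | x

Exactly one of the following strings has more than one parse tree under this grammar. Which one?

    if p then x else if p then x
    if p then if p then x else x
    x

if p then x else if p then x: 1 tree
if p then if p then x else x: 2 trees
x: 1 tree

if p then if p then x else x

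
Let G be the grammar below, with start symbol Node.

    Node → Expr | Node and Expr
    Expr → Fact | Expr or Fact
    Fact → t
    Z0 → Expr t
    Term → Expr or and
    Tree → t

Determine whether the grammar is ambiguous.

Only Node, Expr, Fact are reachable from Node; ignoring the rest: The grammar is stratified — Node handles 'and' (left-recursive), Expr handles 'or', Fact atoms. Each operator has a fixed associativity and precedence level, so every string has one parse.

Unambiguous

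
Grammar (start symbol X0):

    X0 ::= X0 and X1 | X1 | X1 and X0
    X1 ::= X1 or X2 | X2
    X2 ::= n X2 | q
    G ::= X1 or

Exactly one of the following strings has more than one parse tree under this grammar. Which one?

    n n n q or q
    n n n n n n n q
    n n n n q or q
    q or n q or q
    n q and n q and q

n q and n q and q

n n n q or q: 1 tree
n n n n n n n q: 1 tree
n n n n q or q: 1 tree
q or n q or q: 1 tree
n q and n q and q: 4 trees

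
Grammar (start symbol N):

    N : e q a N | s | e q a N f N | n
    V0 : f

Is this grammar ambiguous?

Ambiguous

Witness: e q a e q a n f n

Derivation 1: N ⇒ e q a N ⇒ e q a e q a N f N ⇒ e q a e q a n f N ⇒ e q a e q a n f n
Derivation 2: N ⇒ e q a N f N ⇒ e q a e q a N f N ⇒ e q a e q a n f N ⇒ e q a e q a n f n

Two distinct leftmost derivations for the same string.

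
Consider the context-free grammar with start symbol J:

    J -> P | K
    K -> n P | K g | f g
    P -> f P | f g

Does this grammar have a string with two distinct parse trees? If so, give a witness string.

Witness: f g

Derivation 1: J ⇒ P ⇒ f g
Derivation 2: J ⇒ K ⇒ f g

Two distinct leftmost derivations for the same string.

Ambiguous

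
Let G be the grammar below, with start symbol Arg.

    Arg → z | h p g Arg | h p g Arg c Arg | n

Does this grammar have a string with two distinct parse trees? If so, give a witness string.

Ambiguous

Witness: h p g h p g n c n

Derivation 1: Arg ⇒ h p g Arg ⇒ h p g h p g Arg c Arg ⇒ h p g h p g n c Arg ⇒ h p g h p g n c n
Derivation 2: Arg ⇒ h p g Arg c Arg ⇒ h p g h p g Arg c Arg ⇒ h p g h p g n c Arg ⇒ h p g h p g n c n

Two distinct leftmost derivations for the same string.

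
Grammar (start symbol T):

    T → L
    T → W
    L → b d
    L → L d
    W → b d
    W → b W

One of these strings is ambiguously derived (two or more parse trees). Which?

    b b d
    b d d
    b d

b b d: 1 tree
b d d: 1 tree
b d: 2 trees

b d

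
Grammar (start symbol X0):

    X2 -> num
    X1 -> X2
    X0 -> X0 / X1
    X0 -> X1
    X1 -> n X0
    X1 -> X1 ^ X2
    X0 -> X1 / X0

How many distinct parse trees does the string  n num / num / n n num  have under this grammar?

12

Parse trees for n num / num / n n num (showing first 6 of 12):
  [X0 [X0 [X0 [X1 n [X0 [X1 [X2 num]]]]] / [X1 [X2 num]]] / [X1 n [X0 [X1 n [X0 [X1 [X2 num]]]]]]]
  [X0 [X0 [X1 n [X0 [X0 [X1 [X2 num]]] / [X1 [X2 num]]]]] / [X1 n [X0 [X1 n [X0 [X1 [X2 num]]]]]]]
  [X0 [X0 [X1 n [X0 [X1 [X2 num]] / [X0 [X1 [X2 num]]]]]] / [X1 n [X0 [X1 n [X0 [X1 [X2 num]]]]]]]
  [X0 [X0 [X1 n [X0 [X1 [X2 num]]]] / [X0 [X1 [X2 num]]]] / [X1 n [X0 [X1 n [X0 [X1 [X2 num]]]]]]]
  [X0 [X1 n [X0 [X0 [X0 [X1 [X2 num]]] / [X1 [X2 num]]] / [X1 n [X0 [X1 n [X0 [X1 [X2 num]]]]]]]]]
  [X0 [X1 n [X0 [X0 [X1 [X2 num]] / [X0 [X1 [X2 num]]]] / [X1 n [X0 [X1 n [X0 [X1 [X2 num]]]]]]]]]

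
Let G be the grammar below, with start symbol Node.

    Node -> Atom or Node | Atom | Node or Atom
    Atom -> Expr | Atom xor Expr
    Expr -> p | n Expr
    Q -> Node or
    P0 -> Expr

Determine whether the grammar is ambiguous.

Ambiguous

Witness: p or p

Derivation 1: Node ⇒ Atom or Node ⇒ Expr or Node ⇒ p or Node ⇒ p or Atom ⇒ p or Expr ⇒ p or p
Derivation 2: Node ⇒ Node or Atom ⇒ Atom or Atom ⇒ Expr or Atom ⇒ p or Atom ⇒ p or Expr ⇒ p or p

Two distinct leftmost derivations for the same string.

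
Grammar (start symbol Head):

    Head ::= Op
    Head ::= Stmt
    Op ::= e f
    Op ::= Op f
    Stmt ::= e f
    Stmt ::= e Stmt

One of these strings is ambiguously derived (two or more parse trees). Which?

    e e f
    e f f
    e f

e f

e e f: 1 tree
e f f: 1 tree
e f: 2 trees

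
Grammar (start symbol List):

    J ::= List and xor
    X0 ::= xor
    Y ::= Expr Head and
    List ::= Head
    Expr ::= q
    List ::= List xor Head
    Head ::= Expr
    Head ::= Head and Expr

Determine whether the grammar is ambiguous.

Unambiguous

(X0, Y, J are unreachable from List, so their rules don't affect L(List).) The grammar is stratified — List handles 'xor' (left-recursive), Head handles 'and', Expr atoms. Each operator has a fixed associativity and precedence level, so every string has one parse.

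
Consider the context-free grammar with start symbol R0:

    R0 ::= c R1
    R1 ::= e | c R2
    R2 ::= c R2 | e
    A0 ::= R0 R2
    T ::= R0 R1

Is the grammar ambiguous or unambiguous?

Unambiguous

(A0, T are unreachable from R0, so their rules don't affect L(R0).) Restricted to the reachable nonterminals, every rule has the form A → t or A → t B, and no two rules for the same A share a first terminal. The grammar encodes a DFA — one run per string.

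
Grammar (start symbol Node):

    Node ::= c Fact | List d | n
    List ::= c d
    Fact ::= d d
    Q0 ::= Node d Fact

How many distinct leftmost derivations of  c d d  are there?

2

Parse trees for c d d:
  [Node c [Fact d d]]
  [Node [List c d] d]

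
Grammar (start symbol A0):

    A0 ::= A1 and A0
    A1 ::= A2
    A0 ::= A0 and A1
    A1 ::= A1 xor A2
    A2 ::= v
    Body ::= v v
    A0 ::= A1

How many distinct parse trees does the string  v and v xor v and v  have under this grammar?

4

Parse trees for v and v xor v and v:
  [A0 [A1 [A2 v]] and [A0 [A1 [A1 [A2 v]] xor [A2 v]] and [A0 [A1 [A2 v]]]]]
  [A0 [A1 [A2 v]] and [A0 [A0 [A1 [A1 [A2 v]] xor [A2 v]]] and [A1 [A2 v]]]]
  [A0 [A0 [A1 [A2 v]] and [A0 [A1 [A1 [A2 v]] xor [A2 v]]]] and [A1 [A2 v]]]
  [A0 [A0 [A0 [A1 [A2 v]]] and [A1 [A1 [A2 v]] xor [A2 v]]] and [A1 [A2 v]]]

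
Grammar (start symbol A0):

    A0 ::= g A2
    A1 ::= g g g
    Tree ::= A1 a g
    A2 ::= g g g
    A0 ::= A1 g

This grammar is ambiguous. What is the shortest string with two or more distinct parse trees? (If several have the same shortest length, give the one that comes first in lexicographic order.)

g g g g

length 4: g g g g has 2 parse trees

Two derivations of g g g g:
  A0 ⇒ g A2 ⇒ g g g g
  A0 ⇒ A1 g ⇒ g g g g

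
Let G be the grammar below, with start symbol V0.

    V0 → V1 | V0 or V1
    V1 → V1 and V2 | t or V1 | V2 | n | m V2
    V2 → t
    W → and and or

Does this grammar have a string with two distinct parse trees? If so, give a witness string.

Witness: t or n

Derivation 1: V0 ⇒ V1 ⇒ t or V1 ⇒ t or n
Derivation 2: V0 ⇒ V0 or V1 ⇒ V1 or V1 ⇒ V2 or V1 ⇒ t or V1 ⇒ t or n

Two distinct leftmost derivations for the same string.

Ambiguous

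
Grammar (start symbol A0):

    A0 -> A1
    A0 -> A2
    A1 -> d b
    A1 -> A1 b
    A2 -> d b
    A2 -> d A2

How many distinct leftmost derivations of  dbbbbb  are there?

1

Parse trees for dbbbbb:
  [A0 [A1 [A1 [A1 [A1 [A1 d b] b] b] b] b]]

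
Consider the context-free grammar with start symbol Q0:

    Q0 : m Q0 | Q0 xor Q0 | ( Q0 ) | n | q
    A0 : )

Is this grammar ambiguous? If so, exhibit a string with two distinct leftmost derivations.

Ambiguous

Witness: m n xor n

Derivation 1: Q0 ⇒ m Q0 ⇒ m Q0 xor Q0 ⇒ m n xor Q0 ⇒ m n xor n
Derivation 2: Q0 ⇒ Q0 xor Q0 ⇒ m Q0 xor Q0 ⇒ m n xor Q0 ⇒ m n xor n

Two distinct leftmost derivations for the same string.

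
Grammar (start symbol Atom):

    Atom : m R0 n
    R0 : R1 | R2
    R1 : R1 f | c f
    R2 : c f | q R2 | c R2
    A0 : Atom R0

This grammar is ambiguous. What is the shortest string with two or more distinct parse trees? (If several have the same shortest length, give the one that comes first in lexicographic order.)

length 4: m c f n has 2 parse trees

Two derivations of m c f n:
  Atom ⇒ m R0 n ⇒ m R1 n ⇒ m c f n
  Atom ⇒ m R0 n ⇒ m R2 n ⇒ m c f n

m c f n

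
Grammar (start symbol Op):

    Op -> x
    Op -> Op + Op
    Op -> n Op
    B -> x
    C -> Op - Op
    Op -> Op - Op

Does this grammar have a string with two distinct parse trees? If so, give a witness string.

Witness: n x + x

Derivation 1: Op ⇒ Op + Op ⇒ n Op + Op ⇒ n x + Op ⇒ n x + x
Derivation 2: Op ⇒ n Op ⇒ n Op + Op ⇒ n x + Op ⇒ n x + x

Two distinct leftmost derivations for the same string.

Ambiguous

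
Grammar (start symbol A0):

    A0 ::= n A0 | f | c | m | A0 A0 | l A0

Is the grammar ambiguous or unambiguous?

Ambiguous

Witness: c c c

Derivation 1: A0 ⇒ A0 A0 ⇒ c A0 ⇒ c A0 A0 ⇒ c c A0 ⇒ c c c
Derivation 2: A0 ⇒ A0 A0 ⇒ A0 A0 A0 ⇒ c A0 A0 ⇒ c c A0 ⇒ c c c

Two distinct leftmost derivations for the same string.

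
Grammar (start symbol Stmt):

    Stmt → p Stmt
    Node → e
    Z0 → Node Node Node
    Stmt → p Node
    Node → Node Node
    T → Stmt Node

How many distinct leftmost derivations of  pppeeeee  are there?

Parse trees for pppeeeee (showing first 6 of 14):
  [Stmt p [Stmt p [Stmt p [Node [Node e] [Node [Node e] [Node [Node e] [Node [Node e] [Node e]]]]]]]]
  [Stmt p [Stmt p [Stmt p [Node [Node e] [Node [Node e] [Node [Node [Node e] [Node e]] [Node e]]]]]]]
  [Stmt p [Stmt p [Stmt p [Node [Node e] [Node [Node [Node e] [Node e]] [Node [Node e] [Node e]]]]]]]
  [Stmt p [Stmt p [Stmt p [Node [Node e] [Node [Node [Node e] [Node [Node e] [Node e]]] [Node e]]]]]]
  [Stmt p [Stmt p [Stmt p [Node [Node e] [Node [Node [Node [Node e] [Node e]] [Node e]] [Node e]]]]]]
  [Stmt p [Stmt p [Stmt p [Node [Node [Node e] [Node e]] [Node [Node e] [Node [Node e] [Node e]]]]]]]

14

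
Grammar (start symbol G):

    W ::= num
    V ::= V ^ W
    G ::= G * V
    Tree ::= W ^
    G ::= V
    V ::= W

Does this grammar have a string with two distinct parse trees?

Only G, V, W are reachable from G; ignoring the rest: G → G * V | V  ;  V → V ^ W | W  — a left-associative chain with W at the bottom. Each string factors uniquely by precedence.

Unambiguous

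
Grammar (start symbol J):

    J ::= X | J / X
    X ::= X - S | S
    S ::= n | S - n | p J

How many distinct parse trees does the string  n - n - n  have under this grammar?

Parse trees for n - n - n:
  [J [X [X [S n]] - [S [S n] - n]]]
  [J [X [X [X [S n]] - [S n]] - [S n]]]
  [J [X [X [S [S n] - n]] - [S n]]]
  [J [X [S [S [S n] - n] - n]]]

4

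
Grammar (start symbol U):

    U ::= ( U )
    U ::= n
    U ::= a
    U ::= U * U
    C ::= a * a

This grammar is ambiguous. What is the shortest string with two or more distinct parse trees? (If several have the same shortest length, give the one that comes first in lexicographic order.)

length 1: no string has ≥2 trees
length 3: no string has ≥2 trees
length 5: a * a * a has 2 parse trees

Two derivations of a * a * a:
  U ⇒ U * U ⇒ a * U ⇒ a * U * U ⇒ a * a * U ⇒ a * a * a
  U ⇒ U * U ⇒ U * U * U ⇒ a * U * U ⇒ a * a * U ⇒ a * a * a

a * a * a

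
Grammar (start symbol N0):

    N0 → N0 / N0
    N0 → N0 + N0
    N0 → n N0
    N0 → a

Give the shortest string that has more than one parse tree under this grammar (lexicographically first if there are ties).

n a + a

length 1: no string has ≥2 trees
length 2: no string has ≥2 trees
length 3: no string has ≥2 trees
length 4: n a + a has 2 parse trees

Two derivations of n a + a:
  N0 ⇒ N0 + N0 ⇒ n N0 + N0 ⇒ n a + N0 ⇒ n a + a
  N0 ⇒ n N0 ⇒ n N0 + N0 ⇒ n a + N0 ⇒ n a + a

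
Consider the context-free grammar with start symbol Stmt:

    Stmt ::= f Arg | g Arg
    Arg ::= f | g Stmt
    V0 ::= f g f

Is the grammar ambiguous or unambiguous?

Only Stmt, Arg are reachable from Stmt; ignoring the rest: The reachable rules are right-linear with at most one rule per (nonterminal, next-terminal) pair. Each input token forces the next rule, so parsing is deterministic.

Unambiguous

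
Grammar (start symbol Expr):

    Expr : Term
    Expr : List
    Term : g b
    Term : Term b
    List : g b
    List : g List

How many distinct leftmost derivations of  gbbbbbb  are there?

1

Parse trees for gbbbbbb:
  [Expr [Term [Term [Term [Term [Term [Term g b] b] b] b] b] b]]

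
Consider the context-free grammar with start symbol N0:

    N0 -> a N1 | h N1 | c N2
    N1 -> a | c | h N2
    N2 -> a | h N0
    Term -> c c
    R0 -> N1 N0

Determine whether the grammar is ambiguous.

(Term, R0 are unreachable from N0, so their rules don't affect L(N0).) Each reachable nonterminal has at most one production per leading terminal, and all productions are right-linear; the derivation is determined token-by-token.

Unambiguous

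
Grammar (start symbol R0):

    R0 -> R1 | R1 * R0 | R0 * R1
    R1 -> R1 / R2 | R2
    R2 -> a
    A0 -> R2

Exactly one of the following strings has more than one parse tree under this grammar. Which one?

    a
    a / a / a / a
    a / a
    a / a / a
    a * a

a: 1 tree
a / a / a / a: 1 tree
a / a: 1 tree
a / a / a: 1 tree
a * a: 2 trees

a * a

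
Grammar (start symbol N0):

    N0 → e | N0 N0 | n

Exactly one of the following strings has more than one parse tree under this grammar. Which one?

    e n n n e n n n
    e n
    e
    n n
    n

e n n n e n n n: 429 trees
e n: 1 tree
e: 1 tree
n n: 1 tree
n: 1 tree

e n n n e n n n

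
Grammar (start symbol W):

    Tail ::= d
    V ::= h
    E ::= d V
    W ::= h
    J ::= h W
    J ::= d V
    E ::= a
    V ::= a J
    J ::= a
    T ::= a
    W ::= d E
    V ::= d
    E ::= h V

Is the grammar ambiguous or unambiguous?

(Tail, T are unreachable from W, so their rules don't affect L(W).) Each reachable nonterminal has at most one production per leading terminal, and all productions are right-linear; the derivation is determined token-by-token.

Unambiguous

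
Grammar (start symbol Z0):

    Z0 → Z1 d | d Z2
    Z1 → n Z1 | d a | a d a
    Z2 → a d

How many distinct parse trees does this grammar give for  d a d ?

Parse trees for d a d:
  [Z0 [Z1 d a] d]
  [Z0 d [Z2 a d]]

2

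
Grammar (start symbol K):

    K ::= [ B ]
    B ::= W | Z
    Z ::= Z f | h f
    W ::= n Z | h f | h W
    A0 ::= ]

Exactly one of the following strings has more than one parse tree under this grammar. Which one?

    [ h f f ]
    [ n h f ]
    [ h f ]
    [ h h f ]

[ h f ]

[ h f f ]: 1 tree
[ n h f ]: 1 tree
[ h f ]: 2 trees
[ h h f ]: 1 tree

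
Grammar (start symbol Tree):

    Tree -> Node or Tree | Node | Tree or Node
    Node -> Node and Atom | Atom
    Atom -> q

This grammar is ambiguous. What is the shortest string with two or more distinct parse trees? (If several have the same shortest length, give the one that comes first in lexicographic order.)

q or q

length 1: no string has ≥2 trees
length 3: q or q has 2 parse trees

Two derivations of q or q:
  Tree ⇒ Node or Tree ⇒ Atom or Tree ⇒ q or Tree ⇒ q or Node ⇒ q or Atom ⇒ q or q
  Tree ⇒ Tree or Node ⇒ Node or Node ⇒ Atom or Node ⇒ q or Node ⇒ q or Atom ⇒ q or q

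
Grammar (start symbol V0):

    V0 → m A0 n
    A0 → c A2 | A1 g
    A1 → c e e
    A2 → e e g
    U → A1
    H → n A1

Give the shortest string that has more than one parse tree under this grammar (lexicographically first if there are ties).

length 6: m c e e g n has 2 parse trees

Two derivations of m c e e g n:
  V0 ⇒ m A0 n ⇒ m c A2 n ⇒ m c e e g n
  V0 ⇒ m A0 n ⇒ m A1 g n ⇒ m c e e g n

m c e e g n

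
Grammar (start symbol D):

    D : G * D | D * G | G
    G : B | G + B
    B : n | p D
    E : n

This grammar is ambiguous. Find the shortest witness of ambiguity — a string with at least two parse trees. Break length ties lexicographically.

n * n

length 1: no string has ≥2 trees
length 2: no string has ≥2 trees
length 3: n * n has 2 parse trees

Two derivations of n * n:
  D ⇒ G * D ⇒ B * D ⇒ n * D ⇒ n * G ⇒ n * B ⇒ n * n
  D ⇒ D * G ⇒ G * G ⇒ B * G ⇒ n * G ⇒ n * B ⇒ n * n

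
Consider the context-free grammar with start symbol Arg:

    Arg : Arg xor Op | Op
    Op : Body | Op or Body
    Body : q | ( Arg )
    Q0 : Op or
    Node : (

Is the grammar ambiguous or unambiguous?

Unambiguous

Only Arg, Op, Body are reachable from Arg; ignoring the rest: This is a standard precedence ladder (Arg over Op over Body), with each level left-recursive on its own operator ('xor' at Arg, 'or' at Op). That structure is LR(1), hence unambiguous.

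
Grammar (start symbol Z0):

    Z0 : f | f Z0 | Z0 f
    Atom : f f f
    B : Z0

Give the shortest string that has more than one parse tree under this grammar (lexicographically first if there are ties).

length 1: no string has ≥2 trees
length 2: f f has 2 parse trees

Two derivations of f f:
  Z0 ⇒ f Z0 ⇒ f f
  Z0 ⇒ Z0 f ⇒ f f

f f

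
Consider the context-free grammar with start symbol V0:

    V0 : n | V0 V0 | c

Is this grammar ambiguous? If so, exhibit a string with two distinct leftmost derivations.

Witness: c c c

Derivation 1: V0 ⇒ V0 V0 ⇒ V0 V0 V0 ⇒ c V0 V0 ⇒ c c V0 ⇒ c c c
Derivation 2: V0 ⇒ V0 V0 ⇒ c V0 ⇒ c V0 V0 ⇒ c c V0 ⇒ c c c

Two distinct leftmost derivations for the same string.

Ambiguous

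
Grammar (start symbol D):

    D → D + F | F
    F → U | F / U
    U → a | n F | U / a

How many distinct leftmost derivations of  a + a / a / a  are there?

Parse trees for a + a / a / a:
  [D [D [F [U a]]] + [F [U [U [U a] / a] / a]]]
  [D [D [F [U a]]] + [F [F [U a]] / [U [U a] / a]]]
  [D [D [F [U a]]] + [F [F [U [U a] / a]] / [U a]]]
  [D [D [F [U a]]] + [F [F [F [U a]] / [U a]] / [U a]]]

4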